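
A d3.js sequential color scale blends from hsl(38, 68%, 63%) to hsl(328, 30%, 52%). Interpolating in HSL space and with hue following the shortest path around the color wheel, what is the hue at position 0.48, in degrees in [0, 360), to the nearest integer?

4

Hue: 328 − 38 = 290°, but |290| > 180 so the shorter arc goes the other way: Δh = 290 − 360 = -70°.
H = 38 + 0.48 × (-70) = 4.4 → 4°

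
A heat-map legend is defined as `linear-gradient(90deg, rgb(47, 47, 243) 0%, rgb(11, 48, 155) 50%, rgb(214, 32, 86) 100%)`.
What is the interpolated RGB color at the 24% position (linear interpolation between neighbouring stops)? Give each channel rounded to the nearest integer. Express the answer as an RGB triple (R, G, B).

(30, 47, 201)

24% lies between the 0% and 50% stops, so the local fraction is t = (24 − 0)/(50 − 0) = 24/50 ≈ 0.48.
R = 47 + 0.48 × (11 − 47) = 29.72 → 30
G = 47 + 0.48 × (48 − 47) = 47.48 → 47
B = 243 + 0.48 × (155 − 243) = 200.76 → 201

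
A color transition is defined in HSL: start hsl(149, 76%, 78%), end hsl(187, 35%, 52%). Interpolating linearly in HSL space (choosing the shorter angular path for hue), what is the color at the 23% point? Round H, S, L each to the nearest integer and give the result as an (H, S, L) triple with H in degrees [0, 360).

Hue arc: Δh = 187 − 149 = 38° (|Δh| ≤ 180, already the shorter path).
H = 149 + 0.23 × (38) = 157.74 → 158°
S = 76 + 0.23 × (35 − 76) = 66.57 → 67%
L = 78 + 0.23 × (52 − 78) = 72.02 → 72%

(158, 67, 72)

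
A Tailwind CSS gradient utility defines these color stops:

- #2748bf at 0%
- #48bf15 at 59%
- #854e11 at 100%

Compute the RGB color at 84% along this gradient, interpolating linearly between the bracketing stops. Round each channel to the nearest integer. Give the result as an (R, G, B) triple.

(109, 122, 19)

84% lies between the 59% and 100% stops, so the local fraction is t = (84 − 59)/(100 − 59) = 25/41 ≈ 0.6098.
#48bf15 → (72, 191, 21); #854e11 → (133, 78, 17).
R = 72 + 0.6098 × (133 − 72) = 109.198 → 109
G = 191 + 0.6098 × (78 − 191) = 122.093 → 122
B = 21 + 0.6098 × (17 − 21) = 18.561 → 19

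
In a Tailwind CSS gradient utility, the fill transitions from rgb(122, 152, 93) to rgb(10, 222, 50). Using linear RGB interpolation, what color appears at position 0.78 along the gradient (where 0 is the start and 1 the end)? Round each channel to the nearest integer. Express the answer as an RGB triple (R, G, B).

(35, 207, 59)

R = 122 + 0.78 × (10 − 122) = 122 + 0.78 × -112 = 34.64 → 35
G = 152 + 0.78 × (222 − 152) = 152 + 0.78 × 70 = 206.6 → 207
B = 93 + 0.78 × (50 − 93) = 93 + 0.78 × -43 = 59.46 → 59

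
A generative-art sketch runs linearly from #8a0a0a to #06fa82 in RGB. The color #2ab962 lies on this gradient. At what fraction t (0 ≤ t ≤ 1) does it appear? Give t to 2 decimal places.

Invert the lerp on the G channel (largest span, 240): t = (185 − 10) / (250 − 10) = 175/240 = 0.72917.
Check on R: (42 − 138)/(6 − 138) = 0.7273 ✓

0.73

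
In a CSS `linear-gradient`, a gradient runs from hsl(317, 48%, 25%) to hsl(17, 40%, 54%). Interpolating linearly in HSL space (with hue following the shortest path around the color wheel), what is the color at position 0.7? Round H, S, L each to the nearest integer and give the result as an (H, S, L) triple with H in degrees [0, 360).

Hue: 17 − 317 = -300°, but |-300| > 180 so the shorter arc goes the other way: Δh = -300 + 360 = 60°.
H = 317 + 0.7 × (60) = 359 → 359°
S = 48 + 0.7 × (40 − 48) = 42.4 → 42%
L = 25 + 0.7 × (54 − 25) = 45.3 → 45%

(359, 42, 45)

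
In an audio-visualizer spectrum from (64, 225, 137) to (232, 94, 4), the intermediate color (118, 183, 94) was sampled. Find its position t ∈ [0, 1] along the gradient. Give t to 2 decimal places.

Invert the lerp on the R channel (largest span, 168): t = (118 − 64) / (232 − 64) = 54/168 = 0.32143.
Check on G: (183 − 225)/(94 − 225) = 0.3206 ✓

0.32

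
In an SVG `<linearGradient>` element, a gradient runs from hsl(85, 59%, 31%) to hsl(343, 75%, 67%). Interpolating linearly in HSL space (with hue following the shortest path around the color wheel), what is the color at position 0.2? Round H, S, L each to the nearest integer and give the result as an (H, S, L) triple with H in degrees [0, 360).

(65, 62, 38)

Hue: 343 − 85 = 258°, but |258| > 180 so the shorter arc goes the other way: Δh = 258 − 360 = -102°.
H = 85 + 0.2 × (-102) = 64.6 → 65°
S = 59 + 0.2 × (75 − 59) = 62.2 → 62%
L = 31 + 0.2 × (67 − 31) = 38.2 → 38%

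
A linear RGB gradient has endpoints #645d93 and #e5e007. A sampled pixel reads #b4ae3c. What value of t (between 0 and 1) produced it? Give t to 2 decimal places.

0.62

Invert the lerp on the B channel (largest span, 140): t = (60 − 147) / (7 − 147) = -87/-140 = 0.62143.
Check on R: (180 − 100)/(229 − 100) = 0.6202 ✓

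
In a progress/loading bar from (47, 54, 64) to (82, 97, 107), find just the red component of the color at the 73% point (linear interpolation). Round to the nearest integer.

73

R = 47 + 0.73 × (82 − 47) = 72.55 → 73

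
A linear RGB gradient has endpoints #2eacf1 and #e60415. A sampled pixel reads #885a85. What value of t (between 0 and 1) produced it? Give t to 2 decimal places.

0.49

Invert the lerp on the B channel (largest span, 220): t = (133 − 241) / (21 − 241) = -108/-220 = 0.49091.
Check on R: (136 − 46)/(230 − 46) = 0.4891 ✓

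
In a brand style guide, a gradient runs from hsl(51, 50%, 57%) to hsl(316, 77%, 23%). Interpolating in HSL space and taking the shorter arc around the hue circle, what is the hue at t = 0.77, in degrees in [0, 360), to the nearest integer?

Hue: 316 − 51 = 265°, but |265| > 180 so the shorter arc goes the other way: Δh = 265 − 360 = -95°.
H = 51 + 0.77 × (-95) = -22.15 → -22 → -22 mod 360 = 338°

338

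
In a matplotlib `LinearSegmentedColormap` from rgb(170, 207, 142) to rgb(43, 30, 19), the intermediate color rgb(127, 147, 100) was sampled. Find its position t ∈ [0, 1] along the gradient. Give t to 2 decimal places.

0.34

Invert the lerp on the G channel (largest span, 177): t = (147 − 207) / (30 − 207) = -60/-177 = 0.33898.
Check on R: (127 − 170)/(43 − 170) = 0.3386 ✓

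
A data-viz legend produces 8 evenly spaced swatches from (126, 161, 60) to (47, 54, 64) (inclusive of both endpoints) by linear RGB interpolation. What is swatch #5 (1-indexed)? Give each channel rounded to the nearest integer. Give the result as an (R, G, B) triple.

With 8 swatches and endpoints inclusive, swatch 5 sits at t = (5 − 1)/(8 − 1) = 4/7 ≈ 0.5714.
R = 126 + 0.5714 × (47 − 126) = 80.859 → 81
G = 161 + 0.5714 × (54 − 161) = 99.86 → 100
B = 60 + 0.5714 × (64 − 60) = 62.286 → 62

(81, 100, 62)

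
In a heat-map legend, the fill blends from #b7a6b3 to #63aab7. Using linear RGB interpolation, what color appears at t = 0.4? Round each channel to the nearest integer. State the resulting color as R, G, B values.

#b7a6b3 → (183, 166, 179); #63aab7 → (99, 170, 183).
R = 183 + 0.4 × (99 − 183) = 183 + 0.4 × -84 = 149.4 → 149
G = 166 + 0.4 × (170 − 166) = 166 + 0.4 × 4 = 167.6 → 168
B = 179 + 0.4 × (183 − 179) = 179 + 0.4 × 4 = 180.6 → 181

(149, 168, 181)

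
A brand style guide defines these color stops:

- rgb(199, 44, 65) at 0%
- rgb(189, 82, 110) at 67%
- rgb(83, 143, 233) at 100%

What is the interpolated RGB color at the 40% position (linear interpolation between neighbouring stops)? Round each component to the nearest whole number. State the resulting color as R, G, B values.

(193, 67, 92)

40% lies between the 0% and 67% stops, so the local fraction is t = (40 − 0)/(67 − 0) = 40/67 ≈ 0.597.
R = 199 + 0.597 × (189 − 199) = 193.03 → 193
G = 44 + 0.597 × (82 − 44) = 66.686 → 67
B = 65 + 0.597 × (110 − 65) = 91.865 → 92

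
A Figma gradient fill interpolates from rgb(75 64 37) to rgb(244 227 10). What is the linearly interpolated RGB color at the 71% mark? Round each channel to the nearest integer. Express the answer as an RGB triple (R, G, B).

71% corresponds to t = 0.71.
R = 75 + 0.71 × (244 − 75) = 75 + 0.71 × 169 = 194.99 → 195
G = 64 + 0.71 × (227 − 64) = 64 + 0.71 × 163 = 179.73 → 180
B = 37 + 0.71 × (10 − 37) = 37 + 0.71 × -27 = 17.83 → 18
So the blended color is (195, 180, 18), about #c3b412.

(195, 180, 18)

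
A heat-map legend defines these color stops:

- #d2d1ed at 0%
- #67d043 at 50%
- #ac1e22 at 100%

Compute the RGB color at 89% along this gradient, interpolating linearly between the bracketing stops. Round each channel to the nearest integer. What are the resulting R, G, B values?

89% lies between the 50% and 100% stops, so the local fraction is t = (89 − 50)/(100 − 50) = 39/50 ≈ 0.78.
#67d043 → (103, 208, 67); #ac1e22 → (172, 30, 34).
R = 103 + 0.78 × (172 − 103) = 156.82 → 157
G = 208 + 0.78 × (30 − 208) = 69.16 → 69
B = 67 + 0.78 × (34 − 67) = 41.26 → 41

(157, 69, 41)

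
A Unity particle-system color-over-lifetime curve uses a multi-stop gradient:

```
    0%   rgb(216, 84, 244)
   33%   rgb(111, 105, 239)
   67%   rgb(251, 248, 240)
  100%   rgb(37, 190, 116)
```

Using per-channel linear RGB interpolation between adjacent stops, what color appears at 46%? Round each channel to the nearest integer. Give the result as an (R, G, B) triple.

(165, 160, 239)

46% lies between the 33% and 67% stops, so the local fraction is t = (46 − 33)/(67 − 33) = 13/34 ≈ 0.3824.
R = 111 + 0.3824 × (251 − 111) = 164.536 → 165
G = 105 + 0.3824 × (248 − 105) = 159.683 → 160
B = 239 + 0.3824 × (240 − 239) = 239.382 → 239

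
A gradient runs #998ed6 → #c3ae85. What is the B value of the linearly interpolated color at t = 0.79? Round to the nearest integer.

B₁ = 214 (from #998ed6), B₂ = 133 (from #c3ae85).
B = 214 + 0.79 × (133 − 214) = 150.01 → 150

150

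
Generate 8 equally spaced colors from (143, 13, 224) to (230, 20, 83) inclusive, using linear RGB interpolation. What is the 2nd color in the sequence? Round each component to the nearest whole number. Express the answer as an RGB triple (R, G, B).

With 8 swatches and endpoints inclusive, swatch 2 sits at t = (2 − 1)/(8 − 1) = 1/7 ≈ 0.1429.
R = 143 + 0.1429 × (230 − 143) = 155.432 → 155
G = 13 + 0.1429 × (20 − 13) = 14 → 14
B = 224 + 0.1429 × (83 − 224) = 203.851 → 204

(155, 14, 204)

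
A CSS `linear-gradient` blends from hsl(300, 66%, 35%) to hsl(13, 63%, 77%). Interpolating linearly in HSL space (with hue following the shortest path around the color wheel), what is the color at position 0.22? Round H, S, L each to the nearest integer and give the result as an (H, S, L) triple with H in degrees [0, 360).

Hue: 13 − 300 = -287°, but |-287| > 180 so the shorter arc goes the other way: Δh = -287 + 360 = 73°.
H = 300 + 0.22 × (73) = 316.06 → 316°
S = 66 + 0.22 × (63 − 66) = 65.34 → 65%
L = 35 + 0.22 × (77 − 35) = 44.24 → 44%

(316, 65, 44)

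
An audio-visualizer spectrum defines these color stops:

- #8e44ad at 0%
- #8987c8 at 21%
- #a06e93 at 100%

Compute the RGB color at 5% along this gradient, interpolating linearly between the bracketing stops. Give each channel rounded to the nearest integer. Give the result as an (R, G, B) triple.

5% lies between the 0% and 21% stops, so the local fraction is t = (5 − 0)/(21 − 0) = 5/21 ≈ 0.2381.
#8e44ad → (142, 68, 173); #8987c8 → (137, 135, 200).
R = 142 + 0.2381 × (137 − 142) = 140.81 → 141
G = 68 + 0.2381 × (135 − 68) = 83.953 → 84
B = 173 + 0.2381 × (200 − 173) = 179.429 → 179

(141, 84, 179)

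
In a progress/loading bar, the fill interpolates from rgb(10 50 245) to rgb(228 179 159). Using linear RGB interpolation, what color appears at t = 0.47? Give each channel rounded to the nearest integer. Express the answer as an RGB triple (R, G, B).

(112, 111, 205)

R = 10 + 0.47 × (228 − 10) = 10 + 0.47 × 218 = 112.46 → 112
G = 50 + 0.47 × (179 − 50) = 50 + 0.47 × 129 = 110.63 → 111
B = 245 + 0.47 × (159 − 245) = 245 + 0.47 × -86 = 204.58 → 205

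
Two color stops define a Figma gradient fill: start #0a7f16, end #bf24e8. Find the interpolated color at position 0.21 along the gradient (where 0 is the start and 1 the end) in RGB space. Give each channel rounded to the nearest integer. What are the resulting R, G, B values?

(48, 108, 66)

#0a7f16 → (10, 127, 22); #bf24e8 → (191, 36, 232).
R = 10 + 0.21 × (191 − 10) = 10 + 0.21 × 181 = 48.01 → 48
G = 127 + 0.21 × (36 − 127) = 127 + 0.21 × -91 = 107.89 → 108
B = 22 + 0.21 × (232 − 22) = 22 + 0.21 × 210 = 66.1 → 66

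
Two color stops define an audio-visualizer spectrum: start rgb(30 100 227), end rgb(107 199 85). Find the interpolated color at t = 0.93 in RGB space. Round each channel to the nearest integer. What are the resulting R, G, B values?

R = 30 + 0.93 × (107 − 30) = 30 + 0.93 × 77 = 101.61 → 102
G = 100 + 0.93 × (199 − 100) = 100 + 0.93 × 99 = 192.07 → 192
B = 227 + 0.93 × (85 − 227) = 227 + 0.93 × -142 = 94.94 → 95
So the blended color is (102, 192, 95), about #66c05f.

(102, 192, 95)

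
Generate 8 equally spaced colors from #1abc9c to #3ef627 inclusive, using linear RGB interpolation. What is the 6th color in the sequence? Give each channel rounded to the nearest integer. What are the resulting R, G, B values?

With 8 swatches and endpoints inclusive, swatch 6 sits at t = (6 − 1)/(8 − 1) = 5/7 ≈ 0.7143.
#1abc9c → (26, 188, 156); #3ef627 → (62, 246, 39).
R = 26 + 0.7143 × (62 − 26) = 51.715 → 52
G = 188 + 0.7143 × (246 − 188) = 229.429 → 229
B = 156 + 0.7143 × (39 − 156) = 72.427 → 72

(52, 229, 72)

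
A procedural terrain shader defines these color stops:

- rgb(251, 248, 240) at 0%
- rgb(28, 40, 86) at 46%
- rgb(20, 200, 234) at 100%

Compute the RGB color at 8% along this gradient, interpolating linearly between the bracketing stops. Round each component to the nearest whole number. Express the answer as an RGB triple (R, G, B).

(212, 212, 213)

8% lies between the 0% and 46% stops, so the local fraction is t = (8 − 0)/(46 − 0) = 8/46 ≈ 0.1739.
R = 251 + 0.1739 × (28 − 251) = 212.22 → 212
G = 248 + 0.1739 × (40 − 248) = 211.829 → 212
B = 240 + 0.1739 × (86 − 240) = 213.219 → 213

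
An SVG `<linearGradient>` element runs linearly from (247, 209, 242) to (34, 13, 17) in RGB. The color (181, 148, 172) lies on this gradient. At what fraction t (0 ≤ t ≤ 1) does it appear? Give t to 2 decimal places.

Invert the lerp on the B channel (largest span, 225): t = (172 − 242) / (17 − 242) = -70/-225 = 0.31111.
Check on R: (181 − 247)/(34 − 247) = 0.3099 ✓

0.31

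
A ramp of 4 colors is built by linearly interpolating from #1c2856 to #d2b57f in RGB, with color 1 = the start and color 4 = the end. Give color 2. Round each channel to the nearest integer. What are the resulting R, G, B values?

(89, 87, 100)

With 4 swatches and endpoints inclusive, swatch 2 sits at t = (2 − 1)/(4 − 1) = 1/3 ≈ 0.3333.
#1c2856 → (28, 40, 86); #d2b57f → (210, 181, 127).
R = 28 + 0.3333 × (210 − 28) = 88.661 → 89
G = 40 + 0.3333 × (181 − 40) = 86.995 → 87
B = 86 + 0.3333 × (127 − 86) = 99.665 → 100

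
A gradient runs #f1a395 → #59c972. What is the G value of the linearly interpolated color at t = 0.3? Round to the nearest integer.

G₁ = 163 (from #f1a395), G₂ = 201 (from #59c972).
G = 163 + 0.3 × (201 − 163) = 174.4 → 174

174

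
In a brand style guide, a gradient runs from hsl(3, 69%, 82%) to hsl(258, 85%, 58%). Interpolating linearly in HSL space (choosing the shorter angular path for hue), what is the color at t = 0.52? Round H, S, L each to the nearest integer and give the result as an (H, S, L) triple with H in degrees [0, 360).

Hue: 258 − 3 = 255°, but |255| > 180 so the shorter arc goes the other way: Δh = 255 − 360 = -105°.
H = 3 + 0.52 × (-105) = -51.6 → -52 → -52 mod 360 = 308°
S = 69 + 0.52 × (85 − 69) = 77.32 → 77%
L = 82 + 0.52 × (58 − 82) = 69.52 → 70%

(308, 77, 70)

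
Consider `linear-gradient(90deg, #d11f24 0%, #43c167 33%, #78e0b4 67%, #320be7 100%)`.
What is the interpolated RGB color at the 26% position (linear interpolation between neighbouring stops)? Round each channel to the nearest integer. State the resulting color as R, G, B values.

(97, 159, 89)

26% lies between the 0% and 33% stops, so the local fraction is t = (26 − 0)/(33 − 0) = 26/33 ≈ 0.7879.
#d11f24 → (209, 31, 36); #43c167 → (67, 193, 103).
R = 209 + 0.7879 × (67 − 209) = 97.118 → 97
G = 31 + 0.7879 × (193 − 31) = 158.64 → 159
B = 36 + 0.7879 × (103 − 36) = 88.789 → 89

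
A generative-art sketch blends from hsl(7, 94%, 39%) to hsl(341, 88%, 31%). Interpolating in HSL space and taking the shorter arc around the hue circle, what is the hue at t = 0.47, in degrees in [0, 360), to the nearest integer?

355

Hue: 341 − 7 = 334°, but |334| > 180 so the shorter arc goes the other way: Δh = 334 − 360 = -26°.
H = 7 + 0.47 × (-26) = -5.22 → -5 → -5 mod 360 = 355°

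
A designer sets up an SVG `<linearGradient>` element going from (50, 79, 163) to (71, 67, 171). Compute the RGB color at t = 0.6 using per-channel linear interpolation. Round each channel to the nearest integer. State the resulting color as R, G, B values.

R = 50 + 0.6 × (71 − 50) = 50 + 0.6 × 21 = 62.6 → 63
G = 79 + 0.6 × (67 − 79) = 79 + 0.6 × -12 = 71.8 → 72
B = 163 + 0.6 × (171 − 163) = 163 + 0.6 × 8 = 167.8 → 168

(63, 72, 168)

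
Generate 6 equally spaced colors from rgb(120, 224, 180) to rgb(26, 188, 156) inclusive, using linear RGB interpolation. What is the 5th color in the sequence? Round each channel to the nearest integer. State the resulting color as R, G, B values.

With 6 swatches and endpoints inclusive, swatch 5 sits at t = (5 − 1)/(6 − 1) = 4/5 ≈ 0.8.
R = 120 + 0.8 × (26 − 120) = 44.8 → 45
G = 224 + 0.8 × (188 − 224) = 195.2 → 195
B = 180 + 0.8 × (156 − 180) = 160.8 → 161

(45, 195, 161)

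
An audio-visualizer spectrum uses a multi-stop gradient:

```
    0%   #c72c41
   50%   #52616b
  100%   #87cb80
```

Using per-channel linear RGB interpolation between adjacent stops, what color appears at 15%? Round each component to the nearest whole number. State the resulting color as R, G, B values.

(164, 60, 78)

15% lies between the 0% and 50% stops, so the local fraction is t = (15 − 0)/(50 − 0) = 15/50 ≈ 0.3.
#c72c41 → (199, 44, 65); #52616b → (82, 97, 107).
R = 199 + 0.3 × (82 − 199) = 163.9 → 164
G = 44 + 0.3 × (97 − 44) = 59.9 → 60
B = 65 + 0.3 × (107 − 65) = 77.6 → 78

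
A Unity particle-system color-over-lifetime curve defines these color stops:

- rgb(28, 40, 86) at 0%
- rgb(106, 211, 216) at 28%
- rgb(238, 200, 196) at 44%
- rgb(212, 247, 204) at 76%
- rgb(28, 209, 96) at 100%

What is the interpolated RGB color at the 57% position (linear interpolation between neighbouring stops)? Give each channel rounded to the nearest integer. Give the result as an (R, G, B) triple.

(227, 219, 199)

57% lies between the 44% and 76% stops, so the local fraction is t = (57 − 44)/(76 − 44) = 13/32 ≈ 0.4062.
R = 238 + 0.4062 × (212 − 238) = 227.439 → 227
G = 200 + 0.4062 × (247 − 200) = 219.091 → 219
B = 196 + 0.4062 × (204 − 196) = 199.25 → 199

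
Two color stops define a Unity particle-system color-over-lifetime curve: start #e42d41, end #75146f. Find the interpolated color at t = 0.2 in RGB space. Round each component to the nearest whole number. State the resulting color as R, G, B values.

(206, 40, 74)

#e42d41 → (228, 45, 65); #75146f → (117, 20, 111).
R = 228 + 0.2 × (117 − 228) = 228 + 0.2 × -111 = 205.8 → 206
G = 45 + 0.2 × (20 − 45) = 45 + 0.2 × -25 = 40 → 40
B = 65 + 0.2 × (111 − 65) = 65 + 0.2 × 46 = 74.2 → 74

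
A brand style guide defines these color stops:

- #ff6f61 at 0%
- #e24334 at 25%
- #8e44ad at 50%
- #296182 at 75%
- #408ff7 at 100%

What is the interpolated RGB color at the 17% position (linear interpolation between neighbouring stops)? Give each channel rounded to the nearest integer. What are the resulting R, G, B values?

(235, 81, 66)

17% lies between the 0% and 25% stops, so the local fraction is t = (17 − 0)/(25 − 0) = 17/25 ≈ 0.68.
#ff6f61 → (255, 111, 97); #e24334 → (226, 67, 52).
R = 255 + 0.68 × (226 − 255) = 235.28 → 235
G = 111 + 0.68 × (67 − 111) = 81.08 → 81
B = 97 + 0.68 × (52 − 97) = 66.4 → 66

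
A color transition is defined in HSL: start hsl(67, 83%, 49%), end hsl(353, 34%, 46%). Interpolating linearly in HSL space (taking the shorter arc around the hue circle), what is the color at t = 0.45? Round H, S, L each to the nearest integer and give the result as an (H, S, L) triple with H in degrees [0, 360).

(34, 61, 48)

Hue: 353 − 67 = 286°, but |286| > 180 so the shorter arc goes the other way: Δh = 286 − 360 = -74°.
H = 67 + 0.45 × (-74) = 33.7 → 34°
S = 83 + 0.45 × (34 − 83) = 60.95 → 61%
L = 49 + 0.45 × (46 − 49) = 47.65 → 48%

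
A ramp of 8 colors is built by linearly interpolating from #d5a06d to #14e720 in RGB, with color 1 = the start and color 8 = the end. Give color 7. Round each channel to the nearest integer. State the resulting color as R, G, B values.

With 8 swatches and endpoints inclusive, swatch 7 sits at t = (7 − 1)/(8 − 1) = 6/7 ≈ 0.8571.
#d5a06d → (213, 160, 109); #14e720 → (20, 231, 32).
R = 213 + 0.8571 × (20 − 213) = 47.58 → 48
G = 160 + 0.8571 × (231 − 160) = 220.854 → 221
B = 109 + 0.8571 × (32 − 109) = 43.003 → 43

(48, 221, 43)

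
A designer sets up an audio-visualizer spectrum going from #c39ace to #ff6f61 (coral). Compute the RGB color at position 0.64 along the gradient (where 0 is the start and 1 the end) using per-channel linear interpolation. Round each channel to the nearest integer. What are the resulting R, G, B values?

(233, 126, 136)

#c39ace → (195, 154, 206); #ff6f61 → (255, 111, 97).
R = 195 + 0.64 × (255 − 195) = 195 + 0.64 × 60 = 233.4 → 233
G = 154 + 0.64 × (111 − 154) = 154 + 0.64 × -43 = 126.48 → 126
B = 206 + 0.64 × (97 − 206) = 206 + 0.64 × -109 = 136.24 → 136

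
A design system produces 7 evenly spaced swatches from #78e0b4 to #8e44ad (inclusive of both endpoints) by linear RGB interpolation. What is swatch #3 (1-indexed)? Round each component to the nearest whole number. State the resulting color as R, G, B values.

(127, 172, 178)

With 7 swatches and endpoints inclusive, swatch 3 sits at t = (3 − 1)/(7 − 1) = 2/6 ≈ 0.3333.
#78e0b4 → (120, 224, 180); #8e44ad → (142, 68, 173).
R = 120 + 0.3333 × (142 − 120) = 127.333 → 127
G = 224 + 0.3333 × (68 − 224) = 172.005 → 172
B = 180 + 0.3333 × (173 − 180) = 177.667 → 178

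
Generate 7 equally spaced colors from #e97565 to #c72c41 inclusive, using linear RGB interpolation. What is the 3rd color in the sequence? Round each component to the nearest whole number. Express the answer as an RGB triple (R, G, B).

With 7 swatches and endpoints inclusive, swatch 3 sits at t = (3 − 1)/(7 − 1) = 2/6 ≈ 0.3333.
#e97565 → (233, 117, 101); #c72c41 → (199, 44, 65).
R = 233 + 0.3333 × (199 − 233) = 221.668 → 222
G = 117 + 0.3333 × (44 − 117) = 92.669 → 93
B = 101 + 0.3333 × (65 − 101) = 89.001 → 89

(222, 93, 89)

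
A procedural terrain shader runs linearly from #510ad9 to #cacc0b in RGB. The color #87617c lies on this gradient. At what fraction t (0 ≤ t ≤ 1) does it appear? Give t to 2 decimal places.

Invert the lerp on the B channel (largest span, 206): t = (124 − 217) / (11 − 217) = -93/-206 = 0.45146.
Check on R: (135 − 81)/(202 − 81) = 0.4463 ✓

0.45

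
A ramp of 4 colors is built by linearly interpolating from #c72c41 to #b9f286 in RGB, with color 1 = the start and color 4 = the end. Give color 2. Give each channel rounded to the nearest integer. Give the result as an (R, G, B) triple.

With 4 swatches and endpoints inclusive, swatch 2 sits at t = (2 − 1)/(4 − 1) = 1/3 ≈ 0.3333.
#c72c41 → (199, 44, 65); #b9f286 → (185, 242, 134).
R = 199 + 0.3333 × (185 − 199) = 194.334 → 194
G = 44 + 0.3333 × (242 − 44) = 109.993 → 110
B = 65 + 0.3333 × (134 − 65) = 87.998 → 88

(194, 110, 88)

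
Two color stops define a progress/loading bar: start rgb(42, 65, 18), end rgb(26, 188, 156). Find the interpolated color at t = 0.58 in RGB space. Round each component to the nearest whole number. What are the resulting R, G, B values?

R = 42 + 0.58 × (26 − 42) = 42 + 0.58 × -16 = 32.72 → 33
G = 65 + 0.58 × (188 − 65) = 65 + 0.58 × 123 = 136.34 → 136
B = 18 + 0.58 × (156 − 18) = 18 + 0.58 × 138 = 98.04 → 98

(33, 136, 98)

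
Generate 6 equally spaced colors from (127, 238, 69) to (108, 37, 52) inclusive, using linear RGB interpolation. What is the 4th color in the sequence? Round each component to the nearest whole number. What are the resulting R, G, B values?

With 6 swatches and endpoints inclusive, swatch 4 sits at t = (4 − 1)/(6 − 1) = 3/5 ≈ 0.6.
R = 127 + 0.6 × (108 − 127) = 115.6 → 116
G = 238 + 0.6 × (37 − 238) = 117.4 → 117
B = 69 + 0.6 × (52 − 69) = 58.8 → 59

(116, 117, 59)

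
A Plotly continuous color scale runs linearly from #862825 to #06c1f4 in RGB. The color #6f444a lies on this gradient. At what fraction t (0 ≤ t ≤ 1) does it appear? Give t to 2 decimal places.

0.18

Invert the lerp on the B channel (largest span, 207): t = (74 − 37) / (244 − 37) = 37/207 = 0.17874.
Check on R: (111 − 134)/(6 − 134) = 0.1797 ✓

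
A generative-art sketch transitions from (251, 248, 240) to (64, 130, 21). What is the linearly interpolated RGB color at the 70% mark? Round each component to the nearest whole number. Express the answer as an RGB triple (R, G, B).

70% corresponds to t = 0.7.
R = 251 + 0.7 × (64 − 251) = 251 + 0.7 × -187 = 120.1 → 120
G = 248 + 0.7 × (130 − 248) = 248 + 0.7 × -118 = 165.4 → 165
B = 240 + 0.7 × (21 − 240) = 240 + 0.7 × -219 = 86.7 → 87

(120, 165, 87)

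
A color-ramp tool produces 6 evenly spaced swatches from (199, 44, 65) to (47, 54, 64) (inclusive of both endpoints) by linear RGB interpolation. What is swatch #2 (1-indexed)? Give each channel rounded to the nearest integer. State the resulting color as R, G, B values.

(169, 46, 65)

With 6 swatches and endpoints inclusive, swatch 2 sits at t = (2 − 1)/(6 − 1) = 1/5 ≈ 0.2.
R = 199 + 0.2 × (47 − 199) = 168.6 → 169
G = 44 + 0.2 × (54 − 44) = 46 → 46
B = 65 + 0.2 × (64 − 65) = 64.8 → 65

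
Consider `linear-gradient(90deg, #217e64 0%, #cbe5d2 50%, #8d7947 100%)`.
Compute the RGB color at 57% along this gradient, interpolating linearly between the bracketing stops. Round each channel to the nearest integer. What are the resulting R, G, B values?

57% lies between the 50% and 100% stops, so the local fraction is t = (57 − 50)/(100 − 50) = 7/50 ≈ 0.14.
#cbe5d2 → (203, 229, 210); #8d7947 → (141, 121, 71).
R = 203 + 0.14 × (141 − 203) = 194.32 → 194
G = 229 + 0.14 × (121 − 229) = 213.88 → 214
B = 210 + 0.14 × (71 − 210) = 190.54 → 191

(194, 214, 191)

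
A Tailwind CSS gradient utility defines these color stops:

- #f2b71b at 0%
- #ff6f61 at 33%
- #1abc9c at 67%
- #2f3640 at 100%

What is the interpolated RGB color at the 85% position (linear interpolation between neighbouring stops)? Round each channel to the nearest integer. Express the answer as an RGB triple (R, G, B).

(37, 115, 106)

85% lies between the 67% and 100% stops, so the local fraction is t = (85 − 67)/(100 − 67) = 18/33 ≈ 0.5455.
#1abc9c → (26, 188, 156); #2f3640 → (47, 54, 64).
R = 26 + 0.5455 × (47 − 26) = 37.456 → 37
G = 188 + 0.5455 × (54 − 188) = 114.903 → 115
B = 156 + 0.5455 × (64 − 156) = 105.814 → 106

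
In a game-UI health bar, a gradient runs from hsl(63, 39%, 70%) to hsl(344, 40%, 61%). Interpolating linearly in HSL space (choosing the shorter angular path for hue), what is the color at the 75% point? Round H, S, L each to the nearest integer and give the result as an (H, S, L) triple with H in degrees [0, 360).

(4, 40, 63)

Hue: 344 − 63 = 281°, but |281| > 180 so the shorter arc goes the other way: Δh = 281 − 360 = -79°.
H = 63 + 0.75 × (-79) = 3.75 → 4°
S = 39 + 0.75 × (40 − 39) = 39.75 → 40%
L = 70 + 0.75 × (61 − 70) = 63.25 → 63%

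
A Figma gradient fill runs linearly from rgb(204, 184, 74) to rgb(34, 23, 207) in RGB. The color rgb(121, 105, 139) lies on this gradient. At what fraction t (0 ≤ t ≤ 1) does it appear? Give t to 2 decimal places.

0.49

Invert the lerp on the R channel (largest span, 170): t = (121 − 204) / (34 − 204) = -83/-170 = 0.48824.
Check on G: (105 − 184)/(23 − 184) = 0.4907 ✓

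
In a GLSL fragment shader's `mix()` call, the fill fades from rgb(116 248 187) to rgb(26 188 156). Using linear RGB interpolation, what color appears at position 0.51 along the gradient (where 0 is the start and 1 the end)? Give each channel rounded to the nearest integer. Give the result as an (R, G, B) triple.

R = 116 + 0.51 × (26 − 116) = 116 + 0.51 × -90 = 70.1 → 70
G = 248 + 0.51 × (188 − 248) = 248 + 0.51 × -60 = 217.4 → 217
B = 187 + 0.51 × (156 − 187) = 187 + 0.51 × -31 = 171.19 → 171

(70, 217, 171)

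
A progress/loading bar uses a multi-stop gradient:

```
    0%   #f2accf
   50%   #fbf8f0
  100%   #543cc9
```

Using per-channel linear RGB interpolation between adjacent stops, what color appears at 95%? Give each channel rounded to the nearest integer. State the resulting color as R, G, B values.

95% lies between the 50% and 100% stops, so the local fraction is t = (95 − 50)/(100 − 50) = 45/50 ≈ 0.9.
#fbf8f0 → (251, 248, 240); #543cc9 → (84, 60, 201).
R = 251 + 0.9 × (84 − 251) = 100.7 → 101
G = 248 + 0.9 × (60 − 248) = 78.8 → 79
B = 240 + 0.9 × (201 − 240) = 204.9 → 205

(101, 79, 205)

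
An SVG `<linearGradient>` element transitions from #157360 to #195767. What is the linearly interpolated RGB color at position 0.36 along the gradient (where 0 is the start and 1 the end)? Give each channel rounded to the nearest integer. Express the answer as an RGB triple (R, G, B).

#157360 → (21, 115, 96); #195767 → (25, 87, 103).
R = 21 + 0.36 × (25 − 21) = 21 + 0.36 × 4 = 22.44 → 22
G = 115 + 0.36 × (87 − 115) = 115 + 0.36 × -28 = 104.92 → 105
B = 96 + 0.36 × (103 − 96) = 96 + 0.36 × 7 = 98.52 → 99

(22, 105, 99)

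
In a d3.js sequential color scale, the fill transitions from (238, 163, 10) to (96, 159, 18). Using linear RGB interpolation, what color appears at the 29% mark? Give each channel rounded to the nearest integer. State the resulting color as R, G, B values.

(197, 162, 12)

29% corresponds to t = 0.29.
R = 238 + 0.29 × (96 − 238) = 238 + 0.29 × -142 = 196.82 → 197
G = 163 + 0.29 × (159 − 163) = 163 + 0.29 × -4 = 161.84 → 162
B = 10 + 0.29 × (18 − 10) = 10 + 0.29 × 8 = 12.32 → 12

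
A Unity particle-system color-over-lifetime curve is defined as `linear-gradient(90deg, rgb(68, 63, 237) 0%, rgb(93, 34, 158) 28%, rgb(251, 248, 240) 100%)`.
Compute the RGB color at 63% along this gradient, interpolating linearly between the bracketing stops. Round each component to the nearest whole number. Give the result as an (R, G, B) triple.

63% lies between the 28% and 100% stops, so the local fraction is t = (63 − 28)/(100 − 28) = 35/72 ≈ 0.4861.
R = 93 + 0.4861 × (251 − 93) = 169.804 → 170
G = 34 + 0.4861 × (248 − 34) = 138.025 → 138
B = 158 + 0.4861 × (240 − 158) = 197.86 → 198

(170, 138, 198)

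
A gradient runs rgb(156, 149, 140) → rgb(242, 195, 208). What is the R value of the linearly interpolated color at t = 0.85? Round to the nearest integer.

229

R = 156 + 0.85 × (242 − 156) = 229.1 → 229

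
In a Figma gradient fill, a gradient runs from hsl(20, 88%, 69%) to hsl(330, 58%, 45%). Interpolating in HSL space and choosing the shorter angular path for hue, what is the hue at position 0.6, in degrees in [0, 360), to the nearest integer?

Hue: 330 − 20 = 310°, but |310| > 180 so the shorter arc goes the other way: Δh = 310 − 360 = -50°.
H = 20 + 0.6 × (-50) = -10 → -10 → -10 mod 360 = 350°

350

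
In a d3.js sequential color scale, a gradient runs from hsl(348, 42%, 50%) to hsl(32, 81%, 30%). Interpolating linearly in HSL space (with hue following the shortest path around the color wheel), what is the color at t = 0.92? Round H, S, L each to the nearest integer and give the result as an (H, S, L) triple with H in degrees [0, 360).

Hue: 32 − 348 = -316°, but |-316| > 180 so the shorter arc goes the other way: Δh = -316 + 360 = 44°.
H = 348 + 0.92 × (44) = 388.48 → 388 → 388 mod 360 = 28°
S = 42 + 0.92 × (81 − 42) = 77.88 → 78%
L = 50 + 0.92 × (30 − 50) = 31.6 → 32%

(28, 78, 32)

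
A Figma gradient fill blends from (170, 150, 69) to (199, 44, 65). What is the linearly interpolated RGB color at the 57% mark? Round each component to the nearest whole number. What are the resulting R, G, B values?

57% corresponds to t = 0.57.
R = 170 + 0.57 × (199 − 170) = 170 + 0.57 × 29 = 186.53 → 187
G = 150 + 0.57 × (44 − 150) = 150 + 0.57 × -106 = 89.58 → 90
B = 69 + 0.57 × (65 − 69) = 69 + 0.57 × -4 = 66.72 → 67
So the blended color is (187, 90, 67), about #bb5a43.

(187, 90, 67)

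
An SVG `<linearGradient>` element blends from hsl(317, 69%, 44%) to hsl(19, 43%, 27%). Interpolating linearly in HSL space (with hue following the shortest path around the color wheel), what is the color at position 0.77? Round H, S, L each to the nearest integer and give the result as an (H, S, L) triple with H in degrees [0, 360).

Hue: 19 − 317 = -298°, but |-298| > 180 so the shorter arc goes the other way: Δh = -298 + 360 = 62°.
H = 317 + 0.77 × (62) = 364.74 → 365 → 365 mod 360 = 5°
S = 69 + 0.77 × (43 − 69) = 48.98 → 49%
L = 44 + 0.77 × (27 − 44) = 30.91 → 31%

(5, 49, 31)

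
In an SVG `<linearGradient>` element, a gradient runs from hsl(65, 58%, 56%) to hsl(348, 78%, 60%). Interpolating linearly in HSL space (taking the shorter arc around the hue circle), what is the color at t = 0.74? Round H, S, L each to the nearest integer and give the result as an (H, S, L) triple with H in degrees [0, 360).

(8, 73, 59)

Hue: 348 − 65 = 283°, but |283| > 180 so the shorter arc goes the other way: Δh = 283 − 360 = -77°.
H = 65 + 0.74 × (-77) = 8.02 → 8°
S = 58 + 0.74 × (78 − 58) = 72.8 → 73%
L = 56 + 0.74 × (60 − 56) = 58.96 → 59%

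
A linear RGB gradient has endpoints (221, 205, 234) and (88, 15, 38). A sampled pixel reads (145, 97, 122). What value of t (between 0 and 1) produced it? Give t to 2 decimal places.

Invert the lerp on the B channel (largest span, 196): t = (122 − 234) / (38 − 234) = -112/-196 = 0.57143.
Check on R: (145 − 221)/(88 − 221) = 0.5714 ✓

0.57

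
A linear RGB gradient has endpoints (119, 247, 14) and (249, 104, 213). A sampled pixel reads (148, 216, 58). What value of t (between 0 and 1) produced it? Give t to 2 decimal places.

0.22

Invert the lerp on the B channel (largest span, 199): t = (58 − 14) / (213 − 14) = 44/199 = 0.22111.
Check on R: (148 − 119)/(249 − 119) = 0.2231 ✓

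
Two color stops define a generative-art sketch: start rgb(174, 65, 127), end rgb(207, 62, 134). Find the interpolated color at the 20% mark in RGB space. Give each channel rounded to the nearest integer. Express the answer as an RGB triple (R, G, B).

20% corresponds to t = 0.2.
R = 174 + 0.2 × (207 − 174) = 174 + 0.2 × 33 = 180.6 → 181
G = 65 + 0.2 × (62 − 65) = 65 + 0.2 × -3 = 64.4 → 64
B = 127 + 0.2 × (134 − 127) = 127 + 0.2 × 7 = 128.4 → 128

(181, 64, 128)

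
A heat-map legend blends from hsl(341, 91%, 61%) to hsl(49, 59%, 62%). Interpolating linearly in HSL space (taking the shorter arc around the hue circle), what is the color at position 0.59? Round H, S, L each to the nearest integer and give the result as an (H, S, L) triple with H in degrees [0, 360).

Hue: 49 − 341 = -292°, but |-292| > 180 so the shorter arc goes the other way: Δh = -292 + 360 = 68°.
H = 341 + 0.59 × (68) = 381.12 → 381 → 381 mod 360 = 21°
S = 91 + 0.59 × (59 − 91) = 72.12 → 72%
L = 61 + 0.59 × (62 − 61) = 61.59 → 62%

(21, 72, 62)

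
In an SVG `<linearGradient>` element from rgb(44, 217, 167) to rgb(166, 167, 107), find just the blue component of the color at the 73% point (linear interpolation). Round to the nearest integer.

B = 167 + 0.73 × (107 − 167) = 123.2 → 123

123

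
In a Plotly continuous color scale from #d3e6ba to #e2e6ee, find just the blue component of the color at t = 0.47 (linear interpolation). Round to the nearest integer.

B₁ = 186 (from #d3e6ba), B₂ = 238 (from #e2e6ee).
B = 186 + 0.47 × (238 − 186) = 210.44 → 210

210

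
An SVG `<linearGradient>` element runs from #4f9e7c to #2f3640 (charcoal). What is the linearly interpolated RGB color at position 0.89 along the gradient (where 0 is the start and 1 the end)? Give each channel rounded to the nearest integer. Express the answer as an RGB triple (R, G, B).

(51, 65, 71)

#4f9e7c → (79, 158, 124); #2f3640 → (47, 54, 64).
R = 79 + 0.89 × (47 − 79) = 79 + 0.89 × -32 = 50.52 → 51
G = 158 + 0.89 × (54 − 158) = 158 + 0.89 × -104 = 65.44 → 65
B = 124 + 0.89 × (64 − 124) = 124 + 0.89 × -60 = 70.6 → 71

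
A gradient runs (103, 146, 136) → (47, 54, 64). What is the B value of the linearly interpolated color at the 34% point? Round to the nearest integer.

B = 136 + 0.34 × (64 − 136) = 111.52 → 112

112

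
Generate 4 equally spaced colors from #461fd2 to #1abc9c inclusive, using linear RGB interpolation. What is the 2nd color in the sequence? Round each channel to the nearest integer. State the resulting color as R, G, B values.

(55, 83, 192)

With 4 swatches and endpoints inclusive, swatch 2 sits at t = (2 − 1)/(4 − 1) = 1/3 ≈ 0.3333.
#461fd2 → (70, 31, 210); #1abc9c → (26, 188, 156).
R = 70 + 0.3333 × (26 − 70) = 55.335 → 55
G = 31 + 0.3333 × (188 − 31) = 83.328 → 83
B = 210 + 0.3333 × (156 − 210) = 192.002 → 192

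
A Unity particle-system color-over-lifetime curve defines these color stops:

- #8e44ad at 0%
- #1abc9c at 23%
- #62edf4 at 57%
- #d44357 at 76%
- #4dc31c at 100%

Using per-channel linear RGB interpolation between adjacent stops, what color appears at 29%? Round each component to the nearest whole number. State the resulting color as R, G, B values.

29% lies between the 23% and 57% stops, so the local fraction is t = (29 − 23)/(57 − 23) = 6/34 ≈ 0.1765.
#1abc9c → (26, 188, 156); #62edf4 → (98, 237, 244).
R = 26 + 0.1765 × (98 − 26) = 38.708 → 39
G = 188 + 0.1765 × (237 − 188) = 196.649 → 197
B = 156 + 0.1765 × (244 − 156) = 171.532 → 172

(39, 197, 172)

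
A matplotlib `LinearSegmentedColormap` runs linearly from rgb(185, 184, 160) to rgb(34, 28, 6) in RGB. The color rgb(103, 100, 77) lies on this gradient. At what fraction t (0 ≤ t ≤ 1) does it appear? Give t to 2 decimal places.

Invert the lerp on the G channel (largest span, 156): t = (100 − 184) / (28 − 184) = -84/-156 = 0.53846.
Check on R: (103 − 185)/(34 − 185) = 0.543 ✓

0.54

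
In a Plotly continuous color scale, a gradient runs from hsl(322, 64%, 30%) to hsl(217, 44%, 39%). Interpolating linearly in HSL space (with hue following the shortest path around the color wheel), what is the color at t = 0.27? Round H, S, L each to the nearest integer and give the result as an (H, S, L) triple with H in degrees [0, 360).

Hue arc: Δh = 217 − 322 = -105° (|Δh| ≤ 180, already the shorter path).
H = 322 + 0.27 × (-105) = 293.65 → 294°
S = 64 + 0.27 × (44 − 64) = 58.6 → 59%
L = 30 + 0.27 × (39 − 30) = 32.43 → 32%

(294, 59, 32)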